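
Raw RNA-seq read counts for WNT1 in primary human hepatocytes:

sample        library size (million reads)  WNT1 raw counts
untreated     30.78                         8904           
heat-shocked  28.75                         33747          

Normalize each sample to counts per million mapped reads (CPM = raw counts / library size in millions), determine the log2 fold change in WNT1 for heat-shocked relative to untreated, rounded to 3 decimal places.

CPM(untreated) = 8904 / 30.78 = 289.2788
CPM(heat-shocked) = 33747 / 28.75 = 1173.8087
Fold change = 1173.8087 / 289.2788 = 4.05771
log2(4.05771) = 2.0207

2.021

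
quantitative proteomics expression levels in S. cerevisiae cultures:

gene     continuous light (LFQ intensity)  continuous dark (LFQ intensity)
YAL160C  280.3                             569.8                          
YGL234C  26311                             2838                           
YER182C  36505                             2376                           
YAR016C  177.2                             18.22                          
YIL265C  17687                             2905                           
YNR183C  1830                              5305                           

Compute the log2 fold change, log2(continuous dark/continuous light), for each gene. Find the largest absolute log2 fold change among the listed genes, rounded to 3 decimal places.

log2(569.8/280.3) = 1.023  (YAL160C)
log2(2838/26311) = -3.213  (YGL234C)
log2(2376/36505) = -3.941  (YER182C)
log2(18.22/177.2) = -3.282  (YAR016C)
log2(2905/17687) = -2.606  (YIL265C)
log2(5305/1830) = 1.536  (YNR183C)
The largest magnitude belongs to YER182C.

3.941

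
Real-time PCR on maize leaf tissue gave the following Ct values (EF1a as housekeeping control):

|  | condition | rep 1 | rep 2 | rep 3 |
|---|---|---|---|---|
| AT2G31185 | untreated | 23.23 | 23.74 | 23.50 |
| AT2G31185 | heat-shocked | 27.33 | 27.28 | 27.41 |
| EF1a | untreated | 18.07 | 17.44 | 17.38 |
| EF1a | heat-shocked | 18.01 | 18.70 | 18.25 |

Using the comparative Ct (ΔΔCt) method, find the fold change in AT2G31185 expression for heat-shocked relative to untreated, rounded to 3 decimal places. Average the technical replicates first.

Mean Ct: AT2G31185 untreated 23.490; AT2G31185 heat-shocked 27.340; EF1a untreated 17.630; EF1a heat-shocked 18.320
ΔCt(untreated) = 23.490 − 17.630 = 5.860
ΔCt(heat-shocked) = 27.340 − 18.320 = 9.020
ΔΔCt = 9.020 − 5.860 = 3.160
Fold change = 2^(−3.160) = 0.1119

0.112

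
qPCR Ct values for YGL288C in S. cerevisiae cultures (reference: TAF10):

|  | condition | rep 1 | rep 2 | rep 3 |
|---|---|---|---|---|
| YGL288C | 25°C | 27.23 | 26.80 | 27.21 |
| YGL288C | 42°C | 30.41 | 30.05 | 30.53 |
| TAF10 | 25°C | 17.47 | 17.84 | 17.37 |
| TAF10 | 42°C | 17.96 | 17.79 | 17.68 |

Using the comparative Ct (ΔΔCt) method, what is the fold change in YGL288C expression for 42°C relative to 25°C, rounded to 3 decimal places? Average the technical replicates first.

Mean Ct: YGL288C 25°C 27.080; YGL288C 42°C 30.330; TAF10 25°C 17.560; TAF10 42°C 17.810
ΔCt(25°C) = 27.080 − 17.560 = 9.520
ΔCt(42°C) = 30.330 − 17.810 = 12.520
ΔΔCt = 12.520 − 9.520 = 3.000
Fold change = 2^(−3.000) = 0.1250

0.125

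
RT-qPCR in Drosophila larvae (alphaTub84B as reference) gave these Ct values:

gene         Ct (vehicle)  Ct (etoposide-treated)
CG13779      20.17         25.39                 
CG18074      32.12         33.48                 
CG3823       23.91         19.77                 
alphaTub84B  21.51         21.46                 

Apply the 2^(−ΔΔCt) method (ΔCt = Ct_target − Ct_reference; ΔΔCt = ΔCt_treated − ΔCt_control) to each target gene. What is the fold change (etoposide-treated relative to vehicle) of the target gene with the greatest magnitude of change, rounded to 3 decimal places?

0.026

CG13779: ΔΔCt = (25.39−21.46) − (20.17−21.51) = 3.93 − (-1.34) = 5.27; fold change = 2^-5.27 = 0.026
CG18074: ΔΔCt = (33.48−21.46) − (32.12−21.51) = 12.02 − 10.61 = 1.41; fold change = 2^-1.41 = 0.376
CG3823: ΔΔCt = (19.77−21.46) − (23.91−21.51) = -1.69 − 2.40 = -4.09; fold change = 2^4.09 = 17.030
CG13779 has the largest |ΔΔCt| = 5.27.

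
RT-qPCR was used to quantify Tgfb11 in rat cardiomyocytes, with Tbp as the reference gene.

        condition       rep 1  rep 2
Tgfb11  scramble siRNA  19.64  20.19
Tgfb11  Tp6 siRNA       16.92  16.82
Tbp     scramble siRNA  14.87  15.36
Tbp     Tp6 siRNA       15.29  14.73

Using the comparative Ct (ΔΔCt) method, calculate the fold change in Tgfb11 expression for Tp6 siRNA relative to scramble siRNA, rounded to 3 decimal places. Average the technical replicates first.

7.674

Mean Ct: Tgfb11 scramble siRNA 19.915; Tgfb11 Tp6 siRNA 16.870; Tbp scramble siRNA 15.115; Tbp Tp6 siRNA 15.010
ΔCt(scramble siRNA) = 19.915 − 15.115 = 4.800
ΔCt(Tp6 siRNA) = 16.870 − 15.010 = 1.860
ΔΔCt = 1.860 − 4.800 = -2.940
Fold change = 2^(−(-2.940)) = 2^2.940 = 7.6741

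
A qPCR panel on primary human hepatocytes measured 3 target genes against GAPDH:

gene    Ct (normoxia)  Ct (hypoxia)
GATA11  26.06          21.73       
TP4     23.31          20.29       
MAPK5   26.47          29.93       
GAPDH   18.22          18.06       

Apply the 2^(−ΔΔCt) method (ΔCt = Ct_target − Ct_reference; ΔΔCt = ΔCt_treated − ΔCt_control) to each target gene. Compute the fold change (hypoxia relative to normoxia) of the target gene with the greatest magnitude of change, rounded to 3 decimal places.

GATA11: ΔΔCt = (21.73−18.06) − (26.06−18.22) = 3.67 − 7.84 = -4.17; fold change = 2^4.17 = 18.001
TP4: ΔΔCt = (20.29−18.06) − (23.31−18.22) = 2.23 − 5.09 = -2.86; fold change = 2^2.86 = 7.260
MAPK5: ΔΔCt = (29.93−18.06) − (26.47−18.22) = 11.87 − 8.25 = 3.62; fold change = 2^-3.62 = 0.081
GATA11 has the largest |ΔΔCt| = 4.17.

18.001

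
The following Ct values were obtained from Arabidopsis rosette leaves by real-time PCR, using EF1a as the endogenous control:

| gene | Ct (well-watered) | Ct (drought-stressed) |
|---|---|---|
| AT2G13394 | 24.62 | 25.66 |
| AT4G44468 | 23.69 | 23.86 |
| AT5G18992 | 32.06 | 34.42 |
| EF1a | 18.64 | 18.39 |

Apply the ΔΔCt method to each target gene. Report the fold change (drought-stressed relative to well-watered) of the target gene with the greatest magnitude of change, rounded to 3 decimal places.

AT2G13394: ΔΔCt = (25.66−18.39) − (24.62−18.64) = 7.27 − 5.98 = 1.29; fold change = 2^-1.29 = 0.409
AT4G44468: ΔΔCt = (23.86−18.39) − (23.69−18.64) = 5.47 − 5.05 = 0.42; fold change = 2^-0.42 = 0.747
AT5G18992: ΔΔCt = (34.42−18.39) − (32.06−18.64) = 16.03 − 13.42 = 2.61; fold change = 2^-2.61 = 0.164
AT5G18992 has the largest |ΔΔCt| = 2.61.

0.164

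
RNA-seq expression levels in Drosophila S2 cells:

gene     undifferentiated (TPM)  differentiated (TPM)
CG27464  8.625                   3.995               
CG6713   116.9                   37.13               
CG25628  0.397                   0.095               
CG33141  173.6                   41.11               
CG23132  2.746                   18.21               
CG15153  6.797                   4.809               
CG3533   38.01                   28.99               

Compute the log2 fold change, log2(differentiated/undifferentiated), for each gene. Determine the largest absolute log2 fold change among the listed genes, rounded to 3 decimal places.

2.729

log2(3.995/8.625) = -1.110  (CG27464)
log2(37.13/116.9) = -1.655  (CG6713)
log2(0.095/0.397) = -2.063  (CG25628)
log2(41.11/173.6) = -2.078  (CG33141)
log2(18.21/2.746) = 2.729  (CG23132)
log2(4.809/6.797) = -0.499  (CG15153)
log2(28.99/38.01) = -0.391  (CG3533)
The largest magnitude belongs to CG23132.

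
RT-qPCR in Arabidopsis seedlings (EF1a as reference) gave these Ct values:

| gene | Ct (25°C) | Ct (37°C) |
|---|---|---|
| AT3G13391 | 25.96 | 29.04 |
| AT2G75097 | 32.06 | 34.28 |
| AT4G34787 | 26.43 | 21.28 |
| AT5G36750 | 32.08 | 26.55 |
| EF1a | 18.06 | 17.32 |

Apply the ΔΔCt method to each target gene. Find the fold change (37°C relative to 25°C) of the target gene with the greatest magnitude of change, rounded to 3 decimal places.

AT3G13391: ΔΔCt = (29.04−17.32) − (25.96−18.06) = 11.72 − 7.90 = 3.82; fold change = 2^-3.82 = 0.071
AT2G75097: ΔΔCt = (34.28−17.32) − (32.06−18.06) = 16.96 − 14.00 = 2.96; fold change = 2^-2.96 = 0.129
AT4G34787: ΔΔCt = (21.28−17.32) − (26.43−18.06) = 3.96 − 8.37 = -4.41; fold change = 2^4.41 = 21.259
AT5G36750: ΔΔCt = (26.55−17.32) − (32.08−18.06) = 9.23 − 14.02 = -4.79; fold change = 2^4.79 = 27.665
AT5G36750 has the largest |ΔΔCt| = 4.79.

27.665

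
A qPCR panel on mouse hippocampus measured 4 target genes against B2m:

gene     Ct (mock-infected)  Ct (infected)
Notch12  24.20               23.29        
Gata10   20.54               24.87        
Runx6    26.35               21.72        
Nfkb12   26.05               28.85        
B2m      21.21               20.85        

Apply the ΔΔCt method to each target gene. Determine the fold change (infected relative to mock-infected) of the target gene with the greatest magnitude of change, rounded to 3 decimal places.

Notch12: ΔΔCt = (23.29−20.85) − (24.20−21.21) = 2.44 − 2.99 = -0.55; fold change = 2^0.55 = 1.464
Gata10: ΔΔCt = (24.87−20.85) − (20.54−21.21) = 4.02 − (-0.67) = 4.69; fold change = 2^-4.69 = 0.039
Runx6: ΔΔCt = (21.72−20.85) − (26.35−21.21) = 0.87 − 5.14 = -4.27; fold change = 2^4.27 = 19.293
Nfkb12: ΔΔCt = (28.85−20.85) − (26.05−21.21) = 8.00 − 4.84 = 3.16; fold change = 2^-3.16 = 0.112
Gata10 has the largest |ΔΔCt| = 4.69.

0.039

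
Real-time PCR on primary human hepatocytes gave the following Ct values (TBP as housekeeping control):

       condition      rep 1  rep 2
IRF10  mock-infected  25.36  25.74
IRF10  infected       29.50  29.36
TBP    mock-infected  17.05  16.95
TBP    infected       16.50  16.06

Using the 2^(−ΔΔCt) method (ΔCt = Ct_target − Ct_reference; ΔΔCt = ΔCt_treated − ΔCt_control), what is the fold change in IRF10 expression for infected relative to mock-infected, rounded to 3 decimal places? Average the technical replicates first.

0.041

Mean Ct: IRF10 mock-infected 25.550; IRF10 infected 29.430; TBP mock-infected 17.000; TBP infected 16.280
ΔCt(mock-infected) = 25.550 − 17.000 = 8.550
ΔCt(infected) = 29.430 − 16.280 = 13.150
ΔΔCt = 13.150 − 8.550 = 4.600
Fold change = 2^(−4.600) = 0.0412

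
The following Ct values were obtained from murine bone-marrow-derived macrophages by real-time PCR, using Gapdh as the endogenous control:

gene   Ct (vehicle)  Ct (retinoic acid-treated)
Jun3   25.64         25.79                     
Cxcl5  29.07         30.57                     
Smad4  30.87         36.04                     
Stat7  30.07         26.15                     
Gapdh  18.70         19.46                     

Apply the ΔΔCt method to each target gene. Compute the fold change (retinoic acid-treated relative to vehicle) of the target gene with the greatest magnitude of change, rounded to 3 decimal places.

Jun3: ΔΔCt = (25.79−19.46) − (25.64−18.70) = 6.33 − 6.94 = -0.61; fold change = 2^0.61 = 1.526
Cxcl5: ΔΔCt = (30.57−19.46) − (29.07−18.70) = 11.11 − 10.37 = 0.74; fold change = 2^-0.74 = 0.599
Smad4: ΔΔCt = (36.04−19.46) − (30.87−18.70) = 16.58 − 12.17 = 4.41; fold change = 2^-4.41 = 0.047
Stat7: ΔΔCt = (26.15−19.46) − (30.07−18.70) = 6.69 − 11.37 = -4.68; fold change = 2^4.68 = 25.634
Stat7 has the largest |ΔΔCt| = 4.68.

25.634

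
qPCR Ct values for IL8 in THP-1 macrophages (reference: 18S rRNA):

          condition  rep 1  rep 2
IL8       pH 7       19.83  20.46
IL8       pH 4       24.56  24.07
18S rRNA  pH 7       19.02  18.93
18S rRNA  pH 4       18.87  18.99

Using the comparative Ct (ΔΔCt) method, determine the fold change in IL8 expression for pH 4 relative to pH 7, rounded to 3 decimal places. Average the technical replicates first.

0.054

Mean Ct: IL8 pH 7 20.145; IL8 pH 4 24.315; 18S rRNA pH 7 18.975; 18S rRNA pH 4 18.930
ΔCt(pH 7) = 20.145 − 18.975 = 1.170
ΔCt(pH 4) = 24.315 − 18.930 = 5.385
ΔΔCt = 5.385 − 1.170 = 4.215
Fold change = 2^(−4.215) = 0.0538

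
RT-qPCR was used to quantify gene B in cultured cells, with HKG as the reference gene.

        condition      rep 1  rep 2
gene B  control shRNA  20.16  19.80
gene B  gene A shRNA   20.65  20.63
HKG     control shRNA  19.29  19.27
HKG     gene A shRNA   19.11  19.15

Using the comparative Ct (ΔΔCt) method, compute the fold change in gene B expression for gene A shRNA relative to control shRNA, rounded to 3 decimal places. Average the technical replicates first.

0.570

Mean Ct: gene B control shRNA 19.980; gene B gene A shRNA 20.640; HKG control shRNA 19.280; HKG gene A shRNA 19.130
ΔCt(control shRNA) = 19.980 − 19.280 = 0.700
ΔCt(gene A shRNA) = 20.640 − 19.130 = 1.510
ΔΔCt = 1.510 − 0.700 = 0.810
Fold change = 2^(−0.810) = 0.5704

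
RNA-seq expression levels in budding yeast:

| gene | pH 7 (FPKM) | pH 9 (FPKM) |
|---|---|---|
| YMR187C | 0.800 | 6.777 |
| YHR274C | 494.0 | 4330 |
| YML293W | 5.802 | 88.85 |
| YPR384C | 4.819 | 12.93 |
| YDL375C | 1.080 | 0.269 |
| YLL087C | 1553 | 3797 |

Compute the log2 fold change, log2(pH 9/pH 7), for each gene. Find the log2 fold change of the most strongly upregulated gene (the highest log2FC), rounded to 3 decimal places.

log2(6.777/0.800) = 3.083  (YMR187C)
log2(4330/494.0) = 3.132  (YHR274C)
log2(88.85/5.802) = 3.937  (YML293W)
log2(12.93/4.819) = 1.424  (YPR384C)
log2(0.269/1.080) = -2.005  (YDL375C)
log2(3797/1553) = 1.290  (YLL087C)
YML293W is most strongly upregulated.

3.937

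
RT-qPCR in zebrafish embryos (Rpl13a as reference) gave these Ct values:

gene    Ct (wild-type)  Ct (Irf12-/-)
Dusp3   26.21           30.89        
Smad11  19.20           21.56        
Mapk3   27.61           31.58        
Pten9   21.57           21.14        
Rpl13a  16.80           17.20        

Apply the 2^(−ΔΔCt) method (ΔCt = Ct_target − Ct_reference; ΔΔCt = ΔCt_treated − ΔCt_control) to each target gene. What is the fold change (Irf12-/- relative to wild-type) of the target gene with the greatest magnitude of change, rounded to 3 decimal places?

Dusp3: ΔΔCt = (30.89−17.20) − (26.21−16.80) = 13.69 − 9.41 = 4.28; fold change = 2^-4.28 = 0.051
Smad11: ΔΔCt = (21.56−17.20) − (19.20−16.80) = 4.36 − 2.40 = 1.96; fold change = 2^-1.96 = 0.257
Mapk3: ΔΔCt = (31.58−17.20) − (27.61−16.80) = 14.38 − 10.81 = 3.57; fold change = 2^-3.57 = 0.084
Pten9: ΔΔCt = (21.14−17.20) − (21.57−16.80) = 3.94 − 4.77 = -0.83; fold change = 2^0.83 = 1.778
Dusp3 has the largest |ΔΔCt| = 4.28.

0.051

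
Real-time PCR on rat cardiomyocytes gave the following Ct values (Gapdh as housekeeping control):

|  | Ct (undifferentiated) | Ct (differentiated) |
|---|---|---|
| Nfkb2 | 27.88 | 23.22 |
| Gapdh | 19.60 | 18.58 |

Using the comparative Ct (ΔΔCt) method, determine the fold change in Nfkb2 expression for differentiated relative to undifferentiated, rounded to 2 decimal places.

12.47

ΔCt(undifferentiated) = 27.880 − 19.600 = 8.280
ΔCt(differentiated) = 23.220 − 18.580 = 4.640
ΔΔCt = 4.640 − 8.280 = -3.640
Fold change = 2^(−(-3.640)) = 2^3.640 = 12.467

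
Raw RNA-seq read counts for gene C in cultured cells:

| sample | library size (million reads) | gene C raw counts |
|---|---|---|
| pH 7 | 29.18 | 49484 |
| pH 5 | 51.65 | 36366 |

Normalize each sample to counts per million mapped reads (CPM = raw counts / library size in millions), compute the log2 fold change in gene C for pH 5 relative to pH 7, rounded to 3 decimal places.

-1.268

CPM(pH 7) = 49484 / 29.18 = 1695.8191
CPM(pH 5) = 36366 / 51.65 = 704.0852
Fold change = 704.0852 / 1695.8191 = 0.41519
log2(0.41519) = -1.2682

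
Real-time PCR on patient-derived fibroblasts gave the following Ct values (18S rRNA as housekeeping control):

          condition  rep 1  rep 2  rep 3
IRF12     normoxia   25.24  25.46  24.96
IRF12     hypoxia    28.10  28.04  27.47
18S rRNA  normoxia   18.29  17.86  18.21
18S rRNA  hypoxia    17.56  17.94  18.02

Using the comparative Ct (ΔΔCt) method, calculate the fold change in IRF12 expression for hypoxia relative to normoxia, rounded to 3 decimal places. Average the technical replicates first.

0.131

Mean Ct: IRF12 normoxia 25.220; IRF12 hypoxia 27.870; 18S rRNA normoxia 18.120; 18S rRNA hypoxia 17.840
ΔCt(normoxia) = 25.220 − 18.120 = 7.100
ΔCt(hypoxia) = 27.870 − 17.840 = 10.030
ΔΔCt = 10.030 − 7.100 = 2.930
Fold change = 2^(−2.930) = 0.1312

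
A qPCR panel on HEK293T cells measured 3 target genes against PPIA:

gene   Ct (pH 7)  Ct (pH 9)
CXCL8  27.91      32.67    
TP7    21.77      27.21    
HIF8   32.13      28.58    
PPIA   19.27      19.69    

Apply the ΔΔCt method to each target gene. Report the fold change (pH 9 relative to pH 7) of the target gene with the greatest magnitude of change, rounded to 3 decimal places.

CXCL8: ΔΔCt = (32.67−19.69) − (27.91−19.27) = 12.98 − 8.64 = 4.34; fold change = 2^-4.34 = 0.049
TP7: ΔΔCt = (27.21−19.69) − (21.77−19.27) = 7.52 − 2.50 = 5.02; fold change = 2^-5.02 = 0.031
HIF8: ΔΔCt = (28.58−19.69) − (32.13−19.27) = 8.89 − 12.86 = -3.97; fold change = 2^3.97 = 15.671
TP7 has the largest |ΔΔCt| = 5.02.

0.031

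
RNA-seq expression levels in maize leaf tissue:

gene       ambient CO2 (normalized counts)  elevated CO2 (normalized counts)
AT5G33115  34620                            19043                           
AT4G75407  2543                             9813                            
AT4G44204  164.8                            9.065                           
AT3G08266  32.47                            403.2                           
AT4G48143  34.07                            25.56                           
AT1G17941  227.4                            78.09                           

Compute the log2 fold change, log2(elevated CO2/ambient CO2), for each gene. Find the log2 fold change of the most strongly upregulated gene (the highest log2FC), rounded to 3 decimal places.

log2(19043/34620) = -0.862  (AT5G33115)
log2(9813/2543) = 1.948  (AT4G75407)
log2(9.065/164.8) = -4.184  (AT4G44204)
log2(403.2/32.47) = 3.634  (AT3G08266)
log2(25.56/34.07) = -0.415  (AT4G48143)
log2(78.09/227.4) = -1.542  (AT1G17941)
AT3G08266 is most strongly upregulated.

3.634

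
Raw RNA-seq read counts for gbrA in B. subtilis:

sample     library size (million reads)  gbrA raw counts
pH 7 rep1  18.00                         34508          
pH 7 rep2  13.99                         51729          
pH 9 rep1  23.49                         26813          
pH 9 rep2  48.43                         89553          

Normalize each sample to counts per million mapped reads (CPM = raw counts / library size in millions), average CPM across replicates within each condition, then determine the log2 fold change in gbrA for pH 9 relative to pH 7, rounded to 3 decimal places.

-0.909

CPM(pH 7 rep1) = 34508 / 18.00 = 1917.1111
CPM(pH 7 rep2) = 51729 / 13.99 = 3697.5697
CPM(pH 9 rep1) = 26813 / 23.49 = 1141.4645
CPM(pH 9 rep2) = 89553 / 48.43 = 1849.1224
mean CPM(pH 7) = 2807.3404; mean CPM(pH 9) = 1495.2934
Fold change = 1495.2934 / 2807.3404 = 0.53264
log2(0.53264) = -0.9088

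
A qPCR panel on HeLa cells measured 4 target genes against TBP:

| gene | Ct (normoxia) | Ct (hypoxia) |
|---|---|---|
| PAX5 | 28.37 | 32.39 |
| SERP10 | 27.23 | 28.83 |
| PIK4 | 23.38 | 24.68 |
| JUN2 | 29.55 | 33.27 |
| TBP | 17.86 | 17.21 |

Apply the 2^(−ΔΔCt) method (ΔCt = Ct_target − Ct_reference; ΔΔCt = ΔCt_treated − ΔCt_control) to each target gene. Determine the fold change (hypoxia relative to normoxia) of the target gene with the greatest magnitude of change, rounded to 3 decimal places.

0.039

PAX5: ΔΔCt = (32.39−17.21) − (28.37−17.86) = 15.18 − 10.51 = 4.67; fold change = 2^-4.67 = 0.039
SERP10: ΔΔCt = (28.83−17.21) − (27.23−17.86) = 11.62 − 9.37 = 2.25; fold change = 2^-2.25 = 0.210
PIK4: ΔΔCt = (24.68−17.21) − (23.38−17.86) = 7.47 − 5.52 = 1.95; fold change = 2^-1.95 = 0.259
JUN2: ΔΔCt = (33.27−17.21) − (29.55−17.86) = 16.06 − 11.69 = 4.37; fold change = 2^-4.37 = 0.048
PAX5 has the largest |ΔΔCt| = 4.67.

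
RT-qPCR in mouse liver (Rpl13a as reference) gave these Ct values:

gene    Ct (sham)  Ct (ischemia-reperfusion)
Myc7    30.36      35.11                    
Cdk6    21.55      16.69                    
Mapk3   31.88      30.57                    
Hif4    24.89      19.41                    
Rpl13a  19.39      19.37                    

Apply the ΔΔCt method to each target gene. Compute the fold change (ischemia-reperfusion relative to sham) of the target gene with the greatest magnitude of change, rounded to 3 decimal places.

44.017

Myc7: ΔΔCt = (35.11−19.37) − (30.36−19.39) = 15.74 − 10.97 = 4.77; fold change = 2^-4.77 = 0.037
Cdk6: ΔΔCt = (16.69−19.37) − (21.55−19.39) = -2.68 − 2.16 = -4.84; fold change = 2^4.84 = 28.641
Mapk3: ΔΔCt = (30.57−19.37) − (31.88−19.39) = 11.20 − 12.49 = -1.29; fold change = 2^1.29 = 2.445
Hif4: ΔΔCt = (19.41−19.37) − (24.89−19.39) = 0.04 − 5.50 = -5.46; fold change = 2^5.46 = 44.017
Hif4 has the largest |ΔΔCt| = 5.46.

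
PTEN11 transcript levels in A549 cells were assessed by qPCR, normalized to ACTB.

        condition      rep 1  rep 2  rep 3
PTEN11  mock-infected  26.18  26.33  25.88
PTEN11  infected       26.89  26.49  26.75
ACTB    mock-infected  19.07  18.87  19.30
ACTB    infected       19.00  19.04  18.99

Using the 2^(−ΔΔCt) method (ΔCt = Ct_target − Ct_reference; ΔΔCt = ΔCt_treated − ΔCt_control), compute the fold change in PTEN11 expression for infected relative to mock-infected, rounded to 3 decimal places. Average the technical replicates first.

Mean Ct: PTEN11 mock-infected 26.130; PTEN11 infected 26.710; ACTB mock-infected 19.080; ACTB infected 19.010
ΔCt(mock-infected) = 26.130 − 19.080 = 7.050
ΔCt(infected) = 26.710 − 19.010 = 7.700
ΔΔCt = 7.700 − 7.050 = 0.650
Fold change = 2^(−0.650) = 0.6373

0.637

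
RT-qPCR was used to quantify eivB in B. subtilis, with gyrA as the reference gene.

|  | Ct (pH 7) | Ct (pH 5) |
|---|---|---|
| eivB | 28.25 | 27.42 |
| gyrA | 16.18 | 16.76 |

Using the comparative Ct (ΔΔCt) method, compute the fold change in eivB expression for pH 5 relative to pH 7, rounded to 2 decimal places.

2.66

ΔCt(pH 7) = 28.250 − 16.180 = 12.070
ΔCt(pH 5) = 27.420 − 16.760 = 10.660
ΔΔCt = 10.660 − 12.070 = -1.410
Fold change = 2^(−(-1.410)) = 2^1.410 = 2.657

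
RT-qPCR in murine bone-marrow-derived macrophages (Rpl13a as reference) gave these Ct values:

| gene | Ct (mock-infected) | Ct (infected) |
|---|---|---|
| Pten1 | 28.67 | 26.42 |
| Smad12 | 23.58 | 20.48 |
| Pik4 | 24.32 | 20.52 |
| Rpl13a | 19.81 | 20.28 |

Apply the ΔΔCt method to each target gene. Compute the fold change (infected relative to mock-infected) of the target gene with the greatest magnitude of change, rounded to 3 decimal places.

19.293

Pten1: ΔΔCt = (26.42−20.28) − (28.67−19.81) = 6.14 − 8.86 = -2.72; fold change = 2^2.72 = 6.589
Smad12: ΔΔCt = (20.48−20.28) − (23.58−19.81) = 0.20 − 3.77 = -3.57; fold change = 2^3.57 = 11.876
Pik4: ΔΔCt = (20.52−20.28) − (24.32−19.81) = 0.24 − 4.51 = -4.27; fold change = 2^4.27 = 19.293
Pik4 has the largest |ΔΔCt| = 4.27.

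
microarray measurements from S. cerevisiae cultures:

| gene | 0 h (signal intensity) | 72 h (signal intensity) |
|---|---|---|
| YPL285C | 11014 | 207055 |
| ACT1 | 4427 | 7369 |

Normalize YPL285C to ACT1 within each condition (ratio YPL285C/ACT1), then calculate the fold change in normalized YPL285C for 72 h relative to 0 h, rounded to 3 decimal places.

11.294

YPL285C/ACT1 (0 h) = 11014 / 4427 = 2.4879
YPL285C/ACT1 (72 h) = 207055 / 7369 = 28.098
Fold change = 28.098 / 2.4879 = 11.2938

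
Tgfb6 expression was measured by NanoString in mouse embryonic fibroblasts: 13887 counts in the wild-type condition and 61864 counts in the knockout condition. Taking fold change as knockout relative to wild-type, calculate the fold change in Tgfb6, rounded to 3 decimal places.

4.455

Fold change = 61864 / 13887 = 4.4548
Tgfb6 is upregulated.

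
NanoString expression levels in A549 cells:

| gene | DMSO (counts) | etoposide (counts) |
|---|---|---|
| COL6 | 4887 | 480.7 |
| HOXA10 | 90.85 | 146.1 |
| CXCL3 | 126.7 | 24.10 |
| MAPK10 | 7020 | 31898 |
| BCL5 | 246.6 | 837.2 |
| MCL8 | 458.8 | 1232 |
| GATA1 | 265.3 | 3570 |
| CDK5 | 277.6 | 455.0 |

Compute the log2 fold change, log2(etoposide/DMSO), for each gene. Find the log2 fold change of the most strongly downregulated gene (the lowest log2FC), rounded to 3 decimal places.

log2(480.7/4887) = -3.346  (COL6)
log2(146.1/90.85) = 0.685  (HOXA10)
log2(24.10/126.7) = -2.394  (CXCL3)
log2(31898/7020) = 2.184  (MAPK10)
log2(837.2/246.6) = 1.763  (BCL5)
log2(1232/458.8) = 1.425  (MCL8)
log2(3570/265.3) = 3.750  (GATA1)
log2(455.0/277.6) = 0.713  (CDK5)
COL6 is most strongly downregulated.

-3.346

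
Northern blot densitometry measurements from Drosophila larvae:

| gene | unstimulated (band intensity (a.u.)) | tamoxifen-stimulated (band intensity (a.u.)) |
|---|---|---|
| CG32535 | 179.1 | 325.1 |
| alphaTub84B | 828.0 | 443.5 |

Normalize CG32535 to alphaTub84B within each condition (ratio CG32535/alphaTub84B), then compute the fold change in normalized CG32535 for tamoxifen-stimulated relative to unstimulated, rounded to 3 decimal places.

CG32535/alphaTub84B (unstimulated) = 179.1 / 828.0 = 0.2163
CG32535/alphaTub84B (tamoxifen-stimulated) = 325.1 / 443.5 = 0.73303
Fold change = 0.73303 / 0.2163 = 3.3889

3.389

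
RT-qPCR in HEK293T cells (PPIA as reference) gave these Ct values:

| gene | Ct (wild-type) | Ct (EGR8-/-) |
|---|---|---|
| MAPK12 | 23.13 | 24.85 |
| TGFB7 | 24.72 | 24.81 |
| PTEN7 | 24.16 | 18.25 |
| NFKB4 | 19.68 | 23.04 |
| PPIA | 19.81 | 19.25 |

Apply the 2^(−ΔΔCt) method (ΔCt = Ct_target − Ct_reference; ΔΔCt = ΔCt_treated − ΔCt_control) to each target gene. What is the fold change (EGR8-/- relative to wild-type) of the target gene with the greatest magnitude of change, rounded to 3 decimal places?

MAPK12: ΔΔCt = (24.85−19.25) − (23.13−19.81) = 5.60 − 3.32 = 2.28; fold change = 2^-2.28 = 0.206
TGFB7: ΔΔCt = (24.81−19.25) − (24.72−19.81) = 5.56 − 4.91 = 0.65; fold change = 2^-0.65 = 0.637
PTEN7: ΔΔCt = (18.25−19.25) − (24.16−19.81) = -1.00 − 4.35 = -5.35; fold change = 2^5.35 = 40.786
NFKB4: ΔΔCt = (23.04−19.25) − (19.68−19.81) = 3.79 − (-0.13) = 3.92; fold change = 2^-3.92 = 0.066
PTEN7 has the largest |ΔΔCt| = 5.35.

40.786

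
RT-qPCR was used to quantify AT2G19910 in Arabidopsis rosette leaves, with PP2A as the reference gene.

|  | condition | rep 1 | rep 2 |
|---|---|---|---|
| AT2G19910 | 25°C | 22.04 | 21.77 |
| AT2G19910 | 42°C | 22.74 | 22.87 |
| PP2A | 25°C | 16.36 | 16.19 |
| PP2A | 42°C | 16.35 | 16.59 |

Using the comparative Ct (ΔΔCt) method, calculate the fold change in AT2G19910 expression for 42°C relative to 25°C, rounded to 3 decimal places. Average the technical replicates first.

Mean Ct: AT2G19910 25°C 21.905; AT2G19910 42°C 22.805; PP2A 25°C 16.275; PP2A 42°C 16.470
ΔCt(25°C) = 21.905 − 16.275 = 5.630
ΔCt(42°C) = 22.805 − 16.470 = 6.335
ΔΔCt = 6.335 − 5.630 = 0.705
Fold change = 2^(−0.705) = 0.6134

0.613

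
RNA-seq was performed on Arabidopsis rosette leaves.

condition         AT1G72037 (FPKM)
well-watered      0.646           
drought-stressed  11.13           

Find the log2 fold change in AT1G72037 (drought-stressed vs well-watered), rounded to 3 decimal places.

4.107

Fold change = 11.13 / 0.646 = 17.2291
log2(17.2291) = 4.1068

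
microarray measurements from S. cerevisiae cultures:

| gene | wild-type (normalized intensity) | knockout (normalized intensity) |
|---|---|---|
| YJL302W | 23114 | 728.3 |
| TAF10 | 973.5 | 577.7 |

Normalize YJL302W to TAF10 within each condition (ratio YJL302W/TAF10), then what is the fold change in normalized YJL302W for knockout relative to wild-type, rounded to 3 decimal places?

YJL302W/TAF10 (wild-type) = 23114 / 973.5 = 23.743
YJL302W/TAF10 (knockout) = 728.3 / 577.7 = 1.2607
Fold change = 1.2607 / 23.743 = 0.0531

0.053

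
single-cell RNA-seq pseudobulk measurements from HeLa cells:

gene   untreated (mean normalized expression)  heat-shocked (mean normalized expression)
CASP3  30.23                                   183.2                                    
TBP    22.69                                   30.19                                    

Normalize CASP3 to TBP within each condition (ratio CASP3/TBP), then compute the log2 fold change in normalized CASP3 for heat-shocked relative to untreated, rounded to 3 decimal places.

CASP3/TBP (untreated) = 30.23 / 22.69 = 1.3323
CASP3/TBP (heat-shocked) = 183.2 / 30.19 = 6.0682
Fold change = 6.0682 / 1.3323 = 4.5547
log2(4.5547) = 2.1874

2.187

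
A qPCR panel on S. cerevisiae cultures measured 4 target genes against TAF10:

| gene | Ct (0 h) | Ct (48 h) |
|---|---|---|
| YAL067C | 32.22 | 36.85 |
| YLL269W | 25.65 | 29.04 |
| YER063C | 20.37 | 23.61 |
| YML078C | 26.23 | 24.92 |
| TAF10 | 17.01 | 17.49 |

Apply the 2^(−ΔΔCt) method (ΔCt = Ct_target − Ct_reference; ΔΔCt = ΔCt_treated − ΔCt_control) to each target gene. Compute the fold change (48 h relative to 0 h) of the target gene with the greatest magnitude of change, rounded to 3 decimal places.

0.056

YAL067C: ΔΔCt = (36.85−17.49) − (32.22−17.01) = 19.36 − 15.21 = 4.15; fold change = 2^-4.15 = 0.056
YLL269W: ΔΔCt = (29.04−17.49) − (25.65−17.01) = 11.55 − 8.64 = 2.91; fold change = 2^-2.91 = 0.133
YER063C: ΔΔCt = (23.61−17.49) − (20.37−17.01) = 6.12 − 3.36 = 2.76; fold change = 2^-2.76 = 0.148
YML078C: ΔΔCt = (24.92−17.49) − (26.23−17.01) = 7.43 − 9.22 = -1.79; fold change = 2^1.79 = 3.458
YAL067C has the largest |ΔΔCt| = 4.15.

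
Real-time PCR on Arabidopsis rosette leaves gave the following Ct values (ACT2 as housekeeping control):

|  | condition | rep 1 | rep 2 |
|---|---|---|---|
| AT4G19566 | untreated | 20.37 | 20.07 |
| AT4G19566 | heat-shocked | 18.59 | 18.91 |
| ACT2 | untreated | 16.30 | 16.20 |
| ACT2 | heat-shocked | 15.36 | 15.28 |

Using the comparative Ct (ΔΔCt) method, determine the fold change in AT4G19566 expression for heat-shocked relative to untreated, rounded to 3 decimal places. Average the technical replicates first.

1.454

Mean Ct: AT4G19566 untreated 20.220; AT4G19566 heat-shocked 18.750; ACT2 untreated 16.250; ACT2 heat-shocked 15.320
ΔCt(untreated) = 20.220 − 16.250 = 3.970
ΔCt(heat-shocked) = 18.750 − 15.320 = 3.430
ΔΔCt = 3.430 − 3.970 = -0.540
Fold change = 2^(−(-0.540)) = 2^0.540 = 1.4540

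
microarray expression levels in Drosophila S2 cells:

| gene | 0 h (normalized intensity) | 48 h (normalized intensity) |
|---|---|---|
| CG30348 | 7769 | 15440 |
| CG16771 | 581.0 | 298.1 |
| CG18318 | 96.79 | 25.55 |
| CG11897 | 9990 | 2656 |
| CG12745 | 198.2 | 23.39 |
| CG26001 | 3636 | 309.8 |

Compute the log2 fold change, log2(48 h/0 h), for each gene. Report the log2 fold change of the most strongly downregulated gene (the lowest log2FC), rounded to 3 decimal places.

log2(15440/7769) = 0.991  (CG30348)
log2(298.1/581.0) = -0.963  (CG16771)
log2(25.55/96.79) = -1.922  (CG18318)
log2(2656/9990) = -1.911  (CG11897)
log2(23.39/198.2) = -3.083  (CG12745)
log2(309.8/3636) = -3.553  (CG26001)
CG26001 is most strongly downregulated.

-3.553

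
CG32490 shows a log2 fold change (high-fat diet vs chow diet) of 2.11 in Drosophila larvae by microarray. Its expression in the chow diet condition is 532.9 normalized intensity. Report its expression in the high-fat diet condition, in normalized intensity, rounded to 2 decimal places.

2300.48

Fold change = 2^(2.11) = 4.3169
high-fat diet expression = 532.9 × 4.3169 = 2300.48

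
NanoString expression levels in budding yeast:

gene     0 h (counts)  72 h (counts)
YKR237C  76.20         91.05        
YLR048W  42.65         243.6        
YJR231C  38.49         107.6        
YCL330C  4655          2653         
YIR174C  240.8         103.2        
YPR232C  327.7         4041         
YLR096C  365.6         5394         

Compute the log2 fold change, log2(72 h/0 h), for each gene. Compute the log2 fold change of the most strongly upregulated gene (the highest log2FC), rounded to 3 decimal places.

3.883

log2(91.05/76.20) = 0.257  (YKR237C)
log2(243.6/42.65) = 2.514  (YLR048W)
log2(107.6/38.49) = 1.483  (YJR231C)
log2(2653/4655) = -0.811  (YCL330C)
log2(103.2/240.8) = -1.222  (YIR174C)
log2(4041/327.7) = 3.624  (YPR232C)
log2(5394/365.6) = 3.883  (YLR096C)
YLR096C is most strongly upregulated.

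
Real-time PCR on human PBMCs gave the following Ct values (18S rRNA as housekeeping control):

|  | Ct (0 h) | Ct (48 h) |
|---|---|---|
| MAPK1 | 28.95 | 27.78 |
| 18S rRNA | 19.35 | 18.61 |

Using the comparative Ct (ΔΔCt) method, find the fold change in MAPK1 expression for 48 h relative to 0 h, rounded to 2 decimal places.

1.35

ΔCt(0 h) = 28.950 − 19.350 = 9.600
ΔCt(48 h) = 27.780 − 18.610 = 9.170
ΔΔCt = 9.170 − 9.600 = -0.430
Fold change = 2^(−(-0.430)) = 2^0.430 = 1.347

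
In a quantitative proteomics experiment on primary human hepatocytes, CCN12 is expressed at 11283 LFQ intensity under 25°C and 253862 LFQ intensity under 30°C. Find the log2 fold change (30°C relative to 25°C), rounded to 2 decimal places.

4.49

Fold change = 253862 / 11283 = 22.4995
log2(22.4995) = 4.492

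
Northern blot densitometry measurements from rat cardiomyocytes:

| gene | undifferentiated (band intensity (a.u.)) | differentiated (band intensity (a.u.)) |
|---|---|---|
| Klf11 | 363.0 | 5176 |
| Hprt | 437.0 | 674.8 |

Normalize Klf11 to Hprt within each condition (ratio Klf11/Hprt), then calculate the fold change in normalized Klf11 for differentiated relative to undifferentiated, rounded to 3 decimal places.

Klf11/Hprt (undifferentiated) = 363.0 / 437.0 = 0.83066
Klf11/Hprt (differentiated) = 5176 / 674.8 = 7.6704
Fold change = 7.6704 / 0.83066 = 9.2341

9.234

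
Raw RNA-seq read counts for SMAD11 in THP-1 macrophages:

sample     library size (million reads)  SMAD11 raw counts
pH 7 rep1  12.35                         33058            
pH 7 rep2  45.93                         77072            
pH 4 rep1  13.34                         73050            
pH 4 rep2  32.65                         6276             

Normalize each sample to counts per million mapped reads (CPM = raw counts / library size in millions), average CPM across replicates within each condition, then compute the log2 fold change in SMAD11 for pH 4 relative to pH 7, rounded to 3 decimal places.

CPM(pH 7 rep1) = 33058 / 12.35 = 2676.7611
CPM(pH 7 rep2) = 77072 / 45.93 = 1678.0318
CPM(pH 4 rep1) = 73050 / 13.34 = 5476.0120
CPM(pH 4 rep2) = 6276 / 32.65 = 192.2205
mean CPM(pH 7) = 2177.3965; mean CPM(pH 4) = 2834.1163
Fold change = 2834.1163 / 2177.3965 = 1.30161
log2(1.30161) = 0.3803

0.380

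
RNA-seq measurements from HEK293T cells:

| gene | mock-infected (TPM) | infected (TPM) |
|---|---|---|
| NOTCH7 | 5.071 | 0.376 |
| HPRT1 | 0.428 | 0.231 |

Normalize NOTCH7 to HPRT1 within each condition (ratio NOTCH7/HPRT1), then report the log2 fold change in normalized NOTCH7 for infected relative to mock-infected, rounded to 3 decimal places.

NOTCH7/HPRT1 (mock-infected) = 5.071 / 0.428 = 11.848
NOTCH7/HPRT1 (infected) = 0.376 / 0.231 = 1.6277
Fold change = 1.6277 / 11.848 = 0.1374
log2(0.1374) = -2.8637

-2.864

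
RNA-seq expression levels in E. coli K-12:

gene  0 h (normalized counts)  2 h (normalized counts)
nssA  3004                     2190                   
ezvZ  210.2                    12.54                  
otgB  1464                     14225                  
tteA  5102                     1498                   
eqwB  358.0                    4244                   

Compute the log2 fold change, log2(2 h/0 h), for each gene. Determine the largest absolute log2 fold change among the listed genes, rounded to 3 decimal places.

4.067

log2(2190/3004) = -0.456  (nssA)
log2(12.54/210.2) = -4.067  (ezvZ)
log2(14225/1464) = 3.280  (otgB)
log2(1498/5102) = -1.768  (tteA)
log2(4244/358.0) = 3.567  (eqwB)
The largest magnitude belongs to ezvZ.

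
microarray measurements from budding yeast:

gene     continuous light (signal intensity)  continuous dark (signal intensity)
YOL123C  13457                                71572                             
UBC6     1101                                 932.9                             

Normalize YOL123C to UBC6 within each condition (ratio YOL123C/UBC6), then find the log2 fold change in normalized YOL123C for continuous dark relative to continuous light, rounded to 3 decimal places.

YOL123C/UBC6 (continuous light) = 13457 / 1101 = 12.223
YOL123C/UBC6 (continuous dark) = 71572 / 932.9 = 76.72
Fold change = 76.72 / 12.223 = 6.2769
log2(6.2769) = 2.6501

2.650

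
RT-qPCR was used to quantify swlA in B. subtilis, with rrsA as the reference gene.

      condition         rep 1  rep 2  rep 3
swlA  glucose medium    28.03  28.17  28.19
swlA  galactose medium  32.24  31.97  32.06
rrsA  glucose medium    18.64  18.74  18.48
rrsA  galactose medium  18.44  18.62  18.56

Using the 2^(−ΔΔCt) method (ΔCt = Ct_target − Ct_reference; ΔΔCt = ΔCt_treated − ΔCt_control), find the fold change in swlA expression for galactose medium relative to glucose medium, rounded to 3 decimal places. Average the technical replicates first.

0.061

Mean Ct: swlA glucose medium 28.130; swlA galactose medium 32.090; rrsA glucose medium 18.620; rrsA galactose medium 18.540
ΔCt(glucose medium) = 28.130 − 18.620 = 9.510
ΔCt(galactose medium) = 32.090 − 18.540 = 13.550
ΔΔCt = 13.550 − 9.510 = 4.040
Fold change = 2^(−4.040) = 0.0608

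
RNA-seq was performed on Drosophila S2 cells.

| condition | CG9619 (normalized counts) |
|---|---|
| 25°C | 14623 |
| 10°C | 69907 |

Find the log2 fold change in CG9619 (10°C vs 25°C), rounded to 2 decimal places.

Fold change = 69907 / 14623 = 4.7806
log2(4.7806) = 2.257

2.26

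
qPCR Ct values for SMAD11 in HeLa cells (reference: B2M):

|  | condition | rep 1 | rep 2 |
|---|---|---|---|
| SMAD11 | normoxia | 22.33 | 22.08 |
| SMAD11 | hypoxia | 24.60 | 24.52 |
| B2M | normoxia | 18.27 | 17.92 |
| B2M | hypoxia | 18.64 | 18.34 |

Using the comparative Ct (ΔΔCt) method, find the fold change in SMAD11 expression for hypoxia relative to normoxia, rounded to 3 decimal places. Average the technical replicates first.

Mean Ct: SMAD11 normoxia 22.205; SMAD11 hypoxia 24.560; B2M normoxia 18.095; B2M hypoxia 18.490
ΔCt(normoxia) = 22.205 − 18.095 = 4.110
ΔCt(hypoxia) = 24.560 − 18.490 = 6.070
ΔΔCt = 6.070 − 4.110 = 1.960
Fold change = 2^(−1.960) = 0.2570

0.257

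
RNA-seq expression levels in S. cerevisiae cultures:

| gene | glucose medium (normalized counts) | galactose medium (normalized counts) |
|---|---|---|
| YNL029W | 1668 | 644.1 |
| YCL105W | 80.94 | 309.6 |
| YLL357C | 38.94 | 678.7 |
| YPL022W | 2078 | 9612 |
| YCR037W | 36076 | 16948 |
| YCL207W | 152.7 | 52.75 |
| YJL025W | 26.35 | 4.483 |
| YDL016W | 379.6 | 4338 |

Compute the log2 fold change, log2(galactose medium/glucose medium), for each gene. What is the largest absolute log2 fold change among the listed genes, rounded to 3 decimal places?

log2(644.1/1668) = -1.373  (YNL029W)
log2(309.6/80.94) = 1.935  (YCL105W)
log2(678.7/38.94) = 4.123  (YLL357C)
log2(9612/2078) = 2.210  (YPL022W)
log2(16948/36076) = -1.090  (YCR037W)
log2(52.75/152.7) = -1.533  (YCL207W)
log2(4.483/26.35) = -2.555  (YJL025W)
log2(4338/379.6) = 3.514  (YDL016W)
The largest magnitude belongs to YLL357C.

4.123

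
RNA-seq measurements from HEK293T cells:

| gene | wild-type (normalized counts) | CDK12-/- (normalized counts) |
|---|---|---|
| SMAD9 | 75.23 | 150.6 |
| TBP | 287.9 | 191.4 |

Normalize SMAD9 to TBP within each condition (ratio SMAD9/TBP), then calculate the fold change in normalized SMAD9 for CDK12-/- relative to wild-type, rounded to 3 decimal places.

SMAD9/TBP (wild-type) = 75.23 / 287.9 = 0.26131
SMAD9/TBP (CDK12-/-) = 150.6 / 191.4 = 0.78683
Fold change = 0.78683 / 0.26131 = 3.0112

3.011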